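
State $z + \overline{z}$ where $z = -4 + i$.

z + conjugate(z) = (a + bi) + (a - bi) = 2a
= 2 * (-4) = -8


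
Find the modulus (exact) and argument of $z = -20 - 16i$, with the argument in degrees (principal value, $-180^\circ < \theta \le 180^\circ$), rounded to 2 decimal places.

|z| = sqrt((-20)^2 + (-16)^2) = sqrt(656)
arg(z) = arctan(b/a) = arctan(-16/-20) (quadrant-adjusted) = -141.34°


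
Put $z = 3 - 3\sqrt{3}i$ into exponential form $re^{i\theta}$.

r = |z| = sqrt((3)^2 + (-3*sqrt(3))^2) = sqrt(9 + 27) = sqrt(36) = 6
θ = arctan(b/a) = arctan(-5.1962/3) (quadrant-adjusted) = -60° = -π/3
z = 6e^(-i*π/3)


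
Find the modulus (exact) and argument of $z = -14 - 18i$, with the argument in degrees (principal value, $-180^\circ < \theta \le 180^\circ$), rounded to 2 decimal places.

|z| = sqrt((-14)^2 + (-18)^2) = sqrt(520)
arg(z) = arctan(b/a) = arctan(-18/-14) (quadrant-adjusted) = -127.87°


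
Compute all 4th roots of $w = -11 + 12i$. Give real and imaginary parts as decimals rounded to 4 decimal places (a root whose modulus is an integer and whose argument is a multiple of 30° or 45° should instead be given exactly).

|w| = sqrt(265) ≈ 16.278821, arg(w) ≈ 132.510447°
Root modulus = sqrt(265)^(1/4) ≈ 2.008657
Root arguments: θ_k = (arg(w) + 360°k)/4 for k = 0, 1, ..., 3
Compute each root as (root modulus)(cos θ_k + i sin θ_k) using full-precision intermediates, then round to 4 decimal places.
Roots: 1.6822 + 1.0977i, -1.0977 + 1.6822i, -1.6822 - 1.0977i, 1.0977 - 1.6822i


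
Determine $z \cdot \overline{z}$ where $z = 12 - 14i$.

z * conjugate(z) = |z|^2 = a^2 + b^2
= 12^2 + (-14)^2 = 340


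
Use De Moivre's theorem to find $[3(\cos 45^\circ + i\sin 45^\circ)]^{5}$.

By De Moivre: z^n = r^n(cos(nθ) + i sin(nθ))
= 3^5(cos(5*45°) + i sin(5*45°))
= 243(cos 225° + i sin 225°)
= -243*sqrt(2)/2 - (243*sqrt(2)/2)i


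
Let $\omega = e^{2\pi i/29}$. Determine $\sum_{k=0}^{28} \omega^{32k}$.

Let ζ = ω^32 = e^(2πi·32/29). Since 29 ∤ 32, ζ ≠ 1.
Sum = Σ_{k=0}^{28} ζ^k = (ζ^29 - 1)/(ζ - 1) = (ω^{32·29} - 1)/(ζ - 1) = (1 - 1)/(ζ - 1) = 0


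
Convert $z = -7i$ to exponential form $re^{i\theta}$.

r = |z| = sqrt((0)^2 + (-7)^2) = sqrt(0 + 49) = sqrt(49) = 7
a = 0 and b < 0, so z lies on the negative imaginary axis: θ = -90° = -π/2
z = 7e^(-i*π/2)


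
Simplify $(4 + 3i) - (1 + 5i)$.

(4 - 1) + (3 - 5)i = 3 - 2i


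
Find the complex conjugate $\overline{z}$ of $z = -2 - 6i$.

If z = a + bi, then conjugate(z) = a - bi
conjugate(-2 - 6i) = -2 + 6i


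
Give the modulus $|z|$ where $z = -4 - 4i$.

|z| = sqrt(a^2 + b^2) = sqrt((-4)^2 + (-4)^2) = sqrt(32) = sqrt(32)


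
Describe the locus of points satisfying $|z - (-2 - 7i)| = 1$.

|z - z0| = r describes a circle centered at z0 with radius r
Here z0 = -2 - 7i and r = 1
Locus: Circle centered at (-2, -7) with radius 1


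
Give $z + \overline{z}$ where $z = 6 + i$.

z + conjugate(z) = (a + bi) + (a - bi) = 2a
= 2 * 6 = 12


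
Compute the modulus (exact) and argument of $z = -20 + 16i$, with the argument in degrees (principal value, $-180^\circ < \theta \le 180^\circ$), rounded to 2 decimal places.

|z| = sqrt((-20)^2 + 16^2) = sqrt(656)
arg(z) = arctan(b/a) = arctan(16/-20) (quadrant-adjusted) = 141.34°


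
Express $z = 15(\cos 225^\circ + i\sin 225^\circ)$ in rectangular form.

a = r cos θ = 15 * -sqrt(2)/2 = -15*sqrt(2)/2
b = r sin θ = 15 * -sqrt(2)/2 = -15*sqrt(2)/2
z = -15*sqrt(2)/2 - (15*sqrt(2)/2)i


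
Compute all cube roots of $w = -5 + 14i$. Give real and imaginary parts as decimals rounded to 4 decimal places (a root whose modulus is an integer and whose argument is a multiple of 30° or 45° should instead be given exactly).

|w| = sqrt(221) ≈ 14.866069, arg(w) ≈ 109.653824°
Root modulus = sqrt(221)^(1/3) ≈ 2.458850
Root arguments: θ_k = (arg(w) + 360°k)/3 for k = 0, 1, ..., 2
Compute each root as (root modulus)(cos θ_k + i sin θ_k) using full-precision intermediates, then round to 4 decimal places.
Roots: 1.9753 + 1.4643i, -2.2558 + 0.9784i, 0.2805 - 2.4428i


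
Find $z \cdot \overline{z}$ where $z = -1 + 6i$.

z * conjugate(z) = |z|^2 = a^2 + b^2
= (-1)^2 + 6^2 = 37


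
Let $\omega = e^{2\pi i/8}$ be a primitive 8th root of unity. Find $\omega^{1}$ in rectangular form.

ω^1 = e^(2πi·1/8) = e^(i·1π/4)
= cos(1π/4) + i sin(1π/4)
= sqrt(2)/2 + (sqrt(2)/2)i


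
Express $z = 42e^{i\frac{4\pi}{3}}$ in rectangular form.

a = r cos θ = 42 * -1/2 = -21
b = r sin θ = 42 * -sqrt(3)/2 = -21*sqrt(3)
z = -21 - 21*sqrt(3)i


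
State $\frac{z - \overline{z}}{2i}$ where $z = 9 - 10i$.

z - conjugate(z) = 2bi
(z - conjugate(z))/(2i) = 2bi/(2i) = b = -10


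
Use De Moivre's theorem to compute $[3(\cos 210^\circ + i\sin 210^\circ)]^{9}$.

By De Moivre: z^n = r^n(cos(nθ) + i sin(nθ))
= 3^9(cos(9*210°) + i sin(9*210°))
= 19683(cos 90° + i sin 90°)
= 19683i


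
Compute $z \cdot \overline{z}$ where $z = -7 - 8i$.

z * conjugate(z) = |z|^2 = a^2 + b^2
= (-7)^2 + (-8)^2 = 113


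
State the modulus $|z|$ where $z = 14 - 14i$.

|z| = sqrt(a^2 + b^2) = sqrt(14^2 + (-14)^2) = sqrt(392) = sqrt(392)


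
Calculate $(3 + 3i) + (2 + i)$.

(3 + 2) + (3 + 1)i = 5 + 4i


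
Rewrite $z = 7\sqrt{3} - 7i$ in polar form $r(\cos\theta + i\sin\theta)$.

r = |z| = sqrt(a^2 + b^2) = sqrt((7*sqrt(3))^2 + (-7)^2) = sqrt(147 + 49) = sqrt(196) = 14
θ = arctan(b/a) = arctan(-7/12.1244) (quadrant-adjusted) = 330°
z = 14(cos 330° + i sin 330°)


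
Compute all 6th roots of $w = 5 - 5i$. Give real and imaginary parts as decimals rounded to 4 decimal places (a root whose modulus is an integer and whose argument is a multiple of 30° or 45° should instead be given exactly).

|w| = sqrt(50) ≈ 7.071068, arg(w) = 315°
Root modulus = sqrt(50)^(1/6) ≈ 1.385418
Root arguments: θ_k = (315° + 360°k)/6 for k = 0, 1, ..., 5
Compute each root as (root modulus)(cos θ_k + i sin θ_k) using full-precision intermediates, then round to 4 decimal places.
Roots: 0.8434 + 1.0991i, -0.5302 + 1.2800i, -1.3736 + 0.1808i, -0.8434 - 1.0991i, 0.5302 - 1.2800i, 1.3736 - 0.1808i


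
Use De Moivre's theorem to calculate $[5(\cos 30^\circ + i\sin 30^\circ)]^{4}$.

By De Moivre: z^n = r^n(cos(nθ) + i sin(nθ))
= 5^4(cos(4*30°) + i sin(4*30°))
= 625(cos 120° + i sin 120°)
= -625/2 + (625*sqrt(3)/2)i


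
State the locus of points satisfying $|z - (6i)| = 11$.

|z - z0| = r describes a circle centered at z0 with radius r
Here z0 = 6i and r = 11
Locus: Circle centered at (0, 6) with radius 11


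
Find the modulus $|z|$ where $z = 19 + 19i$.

|z| = sqrt(a^2 + b^2) = sqrt(19^2 + 19^2) = sqrt(722) = sqrt(722)


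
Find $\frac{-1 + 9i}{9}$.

Divisor is real, so divide each part by 9:
= -1/9 + i


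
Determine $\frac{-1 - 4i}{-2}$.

Divisor is real, so divide each part by -2:
= 1/2 + 2i


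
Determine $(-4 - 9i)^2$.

(a + bi)^2 = a^2 - b^2 + 2abi
= (-4)^2 - (-9)^2 + 2*(-4)*(-9)i
= -65 + 72i


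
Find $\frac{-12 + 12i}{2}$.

Divisor is real, so divide each part by 2:
= -6 + 6i


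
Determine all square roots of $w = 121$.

|w| = 121, arg(w) = 0°
Root modulus = 121^(1/2) = 11
Root arguments: θ_k = (0° + 360°k)/2 for k = 0, 1, ..., 1
Roots: 11, -11


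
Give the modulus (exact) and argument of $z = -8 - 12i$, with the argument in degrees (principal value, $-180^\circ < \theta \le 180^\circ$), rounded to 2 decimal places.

|z| = sqrt((-8)^2 + (-12)^2) = sqrt(208)
arg(z) = arctan(b/a) = arctan(-12/-8) (quadrant-adjusted) = -123.69°


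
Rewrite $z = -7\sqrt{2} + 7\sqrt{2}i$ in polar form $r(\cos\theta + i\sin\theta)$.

r = |z| = sqrt(a^2 + b^2) = sqrt((-7*sqrt(2))^2 + (7*sqrt(2))^2) = sqrt(98 + 98) = sqrt(196) = 14
θ = arctan(b/a) = arctan(9.8995/-9.8995) (quadrant-adjusted) = 135°
z = 14(cos 135° + i sin 135°)


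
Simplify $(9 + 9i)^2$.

(a + bi)^2 = a^2 - b^2 + 2abi
= 9^2 - 9^2 + 2*9*9i
= 162i


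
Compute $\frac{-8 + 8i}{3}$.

Divisor is real, so divide each part by 3:
= -8/3 + (8/3)i


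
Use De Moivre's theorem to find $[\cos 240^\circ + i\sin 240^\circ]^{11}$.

By De Moivre: z^n = r^n(cos(nθ) + i sin(nθ))
= 1^11(cos(11*240°) + i sin(11*240°))
= 1(cos 120° + i sin 120°)
= -1/2 + (sqrt(3)/2)i


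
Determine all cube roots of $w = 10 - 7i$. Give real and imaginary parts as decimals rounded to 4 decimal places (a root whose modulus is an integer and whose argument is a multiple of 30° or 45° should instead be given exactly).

|w| = sqrt(149) ≈ 12.206556, arg(w) ≈ 325.007980°
Root modulus = sqrt(149)^(1/3) ≈ 2.302490
Root arguments: θ_k = (arg(w) + 360°k)/3 for k = 0, 1, ..., 2
Compute each root as (root modulus)(cos θ_k + i sin θ_k) using full-precision intermediates, then round to 4 decimal places.
Roots: -0.7243 + 2.1856i, -1.5306 - 1.7201i, 2.2549 - 0.4655i


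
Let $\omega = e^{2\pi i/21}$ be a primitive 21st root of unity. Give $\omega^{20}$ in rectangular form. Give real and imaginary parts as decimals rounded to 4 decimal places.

ω^20 = e^(2πi·20/21) = e^(i·40π/21)
= cos(40π/21) + i sin(40π/21)
= 0.9556 - 0.2948i


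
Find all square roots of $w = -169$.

|w| = 169, arg(w) = 180°
Root modulus = 169^(1/2) = 13
Root arguments: θ_k = (180° + 360°k)/2 for k = 0, 1, ..., 1
Roots: 13i, -13i


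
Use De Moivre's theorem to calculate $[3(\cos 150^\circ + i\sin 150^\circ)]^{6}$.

By De Moivre: z^n = r^n(cos(nθ) + i sin(nθ))
= 3^6(cos(6*150°) + i sin(6*150°))
= 729(cos 180° + i sin 180°)
= -729


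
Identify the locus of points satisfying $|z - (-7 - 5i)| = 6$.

|z - z0| = r describes a circle centered at z0 with radius r
Here z0 = -7 - 5i and r = 6
Locus: Circle centered at (-7, -5) with radius 6


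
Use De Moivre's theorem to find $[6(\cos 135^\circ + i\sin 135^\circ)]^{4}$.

By De Moivre: z^n = r^n(cos(nθ) + i sin(nθ))
= 6^4(cos(4*135°) + i sin(4*135°))
= 1296(cos 180° + i sin 180°)
= -1296


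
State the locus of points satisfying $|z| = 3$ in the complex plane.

|z| = 3 means sqrt(x^2 + y^2) = 3
This is a circle of radius 3 centered at the origin


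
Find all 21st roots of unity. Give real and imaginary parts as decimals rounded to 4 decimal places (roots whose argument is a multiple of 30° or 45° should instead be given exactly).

ω_k = e^(2πik/21) = cos(2πk/21) + i sin(2πk/21) for k = 0, 1, ..., 20
Roots: 1, 0.9556 + 0.2948i, 0.8262 + 0.5633i, 0.6235 + 0.7818i, 0.3653 + 0.9309i, 0.0747 + 0.9972i, -0.2225 + 0.9749i, -1/2 + (sqrt(3)/2)i, -0.7331 + 0.6802i, -0.9010 + 0.4339i, -0.9888 + 0.1490i, -0.9888 - 0.1490i, -0.9010 - 0.4339i, -0.7331 - 0.6802i, -1/2 - (sqrt(3)/2)i, -0.2225 - 0.9749i, 0.0747 - 0.9972i, 0.3653 - 0.9309i, 0.6235 - 0.7818i, 0.8262 - 0.5633i, 0.9556 - 0.2948i


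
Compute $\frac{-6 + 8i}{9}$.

Divisor is real, so divide each part by 9:
= -2/3 + (8/9)i


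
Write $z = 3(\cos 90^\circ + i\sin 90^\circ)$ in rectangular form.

a = r cos θ = 3 * 0 = 0
b = r sin θ = 3 * 1 = 3
z = 3i


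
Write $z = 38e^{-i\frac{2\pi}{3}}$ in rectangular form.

a = r cos θ = 38 * -1/2 = -19
b = r sin θ = 38 * -sqrt(3)/2 = -19*sqrt(3)
z = -19 - 19*sqrt(3)i


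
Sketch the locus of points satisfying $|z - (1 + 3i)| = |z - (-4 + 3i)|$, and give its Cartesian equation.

|z - z1| = |z - z2| means z is equidistant from z1 and z2,
i.e. the perpendicular bisector of the segment from (1, 3) to (-4, 3) (midpoint (-3/2, 3)).
With z = x + yi, square both sides:
(x - 1)^2 + (y - 3)^2 = (x - (-4))^2 + (y - 3)^2
The x^2 and y^2 terms cancel: -10x + 0y = 25 - 10 = 15
Simplify: x = -3/2
Locus: Perpendicular bisector of the segment from (1, 3) to (-4, 3): the line x = -3/2


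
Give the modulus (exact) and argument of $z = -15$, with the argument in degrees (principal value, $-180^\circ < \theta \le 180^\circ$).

|z| = sqrt((-15)^2 + 0^2) = 15
b = 0 and a < 0, so z lies on the negative real axis: arg(z) = 180°


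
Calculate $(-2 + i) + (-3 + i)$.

(-2 + (-3)) + (1 + 1)i = -5 + 2i


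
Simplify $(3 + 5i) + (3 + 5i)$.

(3 + 3) + (5 + 5)i = 6 + 10i


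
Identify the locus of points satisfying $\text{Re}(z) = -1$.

Re(z) = x where z = x + yi; the equation x = -1 is satisfied by all points with that x-coordinate
Locus: Vertical line x = -1


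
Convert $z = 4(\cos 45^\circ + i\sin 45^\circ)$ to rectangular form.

a = r cos θ = 4 * sqrt(2)/2 = 2*sqrt(2)
b = r sin θ = 4 * sqrt(2)/2 = 2*sqrt(2)
z = 2*sqrt(2) + 2*sqrt(2)i


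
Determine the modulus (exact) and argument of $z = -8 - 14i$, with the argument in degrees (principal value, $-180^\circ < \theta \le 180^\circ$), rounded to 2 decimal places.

|z| = sqrt((-8)^2 + (-14)^2) = sqrt(260)
arg(z) = arctan(b/a) = arctan(-14/-8) (quadrant-adjusted) = -119.74°


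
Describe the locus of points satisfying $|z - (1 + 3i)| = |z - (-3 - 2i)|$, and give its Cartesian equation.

|z - z1| = |z - z2| means z is equidistant from z1 and z2,
i.e. the perpendicular bisector of the segment from (1, 3) to (-3, -2) (midpoint (-1, 1/2)).
With z = x + yi, square both sides:
(x - 1)^2 + (y - 3)^2 = (x - (-3))^2 + (y - (-2))^2
The x^2 and y^2 terms cancel: -8x + (-10)y = 13 - 10 = 3
Simplify: 8x + 10y = -3
Locus: Perpendicular bisector of the segment from (1, 3) to (-3, -2): the line 8x + 10y = -3


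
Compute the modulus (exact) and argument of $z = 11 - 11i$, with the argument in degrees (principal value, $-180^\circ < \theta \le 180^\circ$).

|z| = sqrt(11^2 + (-11)^2) = sqrt(242)
arg(z) = arctan(b/a) = arctan(-11/11) (quadrant-adjusted) = -45°


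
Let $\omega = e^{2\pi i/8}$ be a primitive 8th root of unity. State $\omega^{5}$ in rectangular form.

ω^5 = e^(2πi·5/8) = e^(i·5π/4)
= cos(5π/4) + i sin(5π/4)
= -sqrt(2)/2 - (sqrt(2)/2)i


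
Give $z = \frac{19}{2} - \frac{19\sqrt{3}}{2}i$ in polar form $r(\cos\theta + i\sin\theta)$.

r = |z| = sqrt(a^2 + b^2) = sqrt((19/2)^2 + (-19*sqrt(3)/2)^2) = sqrt(361/4 + 1083/4) = sqrt(361) = 19
θ = arctan(b/a) = arctan(-16.4545/9.5) (quadrant-adjusted) = 300°
z = 19(cos 300° + i sin 300°)


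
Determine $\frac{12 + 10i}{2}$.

Divisor is real, so divide each part by 2:
= 6 + 5i


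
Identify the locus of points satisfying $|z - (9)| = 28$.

|z - z0| = r describes a circle centered at z0 with radius r
Here z0 = 9 and r = 28
Locus: Circle centered at (9, 0) with radius 28


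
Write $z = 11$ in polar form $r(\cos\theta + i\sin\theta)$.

r = |z| = sqrt(a^2 + b^2) = sqrt((11)^2 + (0)^2) = sqrt(121 + 0) = sqrt(121) = 11
b = 0 and a > 0, so z lies on the positive real axis: θ = 0°
z = 11(cos 0° + i sin 0°)


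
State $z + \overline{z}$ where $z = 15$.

z + conjugate(z) = (a + bi) + (a - bi) = 2a
= 2 * 15 = 30


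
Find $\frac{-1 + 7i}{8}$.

Divisor is real, so divide each part by 8:
= -1/8 + (7/8)i


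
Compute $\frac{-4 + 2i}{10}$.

Divisor is real, so divide each part by 10:
= -2/5 + (1/5)i


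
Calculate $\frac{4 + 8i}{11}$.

Divisor is real, so divide each part by 11:
= 4/11 + (8/11)i


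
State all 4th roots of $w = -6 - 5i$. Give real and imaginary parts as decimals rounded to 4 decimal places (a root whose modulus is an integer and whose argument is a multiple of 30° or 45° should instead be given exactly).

|w| = sqrt(61) ≈ 7.810250, arg(w) ≈ 219.805571°
Root modulus = sqrt(61)^(1/4) ≈ 1.671730
Root arguments: θ_k = (arg(w) + 360°k)/4 for k = 0, 1, ..., 3
Compute each root as (root modulus)(cos θ_k + i sin θ_k) using full-precision intermediates, then round to 4 decimal places.
Roots: 0.9600 + 1.3686i, -1.3686 + 0.9600i, -0.9600 - 1.3686i, 1.3686 - 0.9600i


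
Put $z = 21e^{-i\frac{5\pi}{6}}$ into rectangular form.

a = r cos θ = 21 * -sqrt(3)/2 = -21*sqrt(3)/2
b = r sin θ = 21 * -1/2 = -21/2
z = -21*sqrt(3)/2 - (21/2)i


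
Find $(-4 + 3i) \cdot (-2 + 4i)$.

(a1*a2 - b1*b2) + (a1*b2 + b1*a2)i
= (8 - 12) + (-16 + (-6))i
= -4 - 22i


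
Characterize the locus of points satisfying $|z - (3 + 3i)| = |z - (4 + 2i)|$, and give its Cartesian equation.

|z - z1| = |z - z2| means z is equidistant from z1 and z2,
i.e. the perpendicular bisector of the segment from (3, 3) to (4, 2) (midpoint (7/2, 5/2)).
With z = x + yi, square both sides:
(x - 3)^2 + (y - 3)^2 = (x - 4)^2 + (y - 2)^2
The x^2 and y^2 terms cancel: 2x + (-2)y = 20 - 18 = 2
Simplify: x - y = 1
Locus: Perpendicular bisector of the segment from (3, 3) to (4, 2): the line x - y = 1


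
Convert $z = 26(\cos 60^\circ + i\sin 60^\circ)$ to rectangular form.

a = r cos θ = 26 * 1/2 = 13
b = r sin θ = 26 * sqrt(3)/2 = 13*sqrt(3)
z = 13 + 13*sqrt(3)i


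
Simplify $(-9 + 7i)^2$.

(a + bi)^2 = a^2 - b^2 + 2abi
= (-9)^2 - 7^2 + 2*(-9)*7i
= 32 - 126i


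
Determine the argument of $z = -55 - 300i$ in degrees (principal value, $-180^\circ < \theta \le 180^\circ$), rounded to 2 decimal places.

θ = arctan(b/a) = arctan(-300/-55) (quadrant-adjusted) = -100.39°


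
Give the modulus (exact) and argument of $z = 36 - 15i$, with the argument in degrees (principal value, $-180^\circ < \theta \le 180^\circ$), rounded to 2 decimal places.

|z| = sqrt(36^2 + (-15)^2) = 39
arg(z) = arctan(b/a) = arctan(-15/36) (quadrant-adjusted) = -22.62°


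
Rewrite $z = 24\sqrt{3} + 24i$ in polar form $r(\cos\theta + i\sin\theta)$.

r = |z| = sqrt(a^2 + b^2) = sqrt((24*sqrt(3))^2 + (24)^2) = sqrt(1728 + 576) = sqrt(2304) = 48
θ = arctan(b/a) = arctan(24/41.5692) (quadrant-adjusted) = 30°
z = 48(cos 30° + i sin 30°)


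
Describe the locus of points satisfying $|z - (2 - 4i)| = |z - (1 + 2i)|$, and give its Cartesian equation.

|z - z1| = |z - z2| means z is equidistant from z1 and z2,
i.e. the perpendicular bisector of the segment from (2, -4) to (1, 2) (midpoint (3/2, -1)).
With z = x + yi, square both sides:
(x - 2)^2 + (y - (-4))^2 = (x - 1)^2 + (y - 2)^2
The x^2 and y^2 terms cancel: -2x + 12y = 5 - 20 = -15
Simplify: 2x - 12y = 15
Locus: Perpendicular bisector of the segment from (2, -4) to (1, 2): the line 2x - 12y = 15


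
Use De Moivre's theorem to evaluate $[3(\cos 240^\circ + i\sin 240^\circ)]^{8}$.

By De Moivre: z^n = r^n(cos(nθ) + i sin(nθ))
= 3^8(cos(8*240°) + i sin(8*240°))
= 6561(cos 120° + i sin 120°)
= -6561/2 + (6561*sqrt(3)/2)i


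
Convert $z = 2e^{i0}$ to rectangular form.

a = r cos θ = 2 * 1 = 2
b = r sin θ = 2 * 0 = 0
z = 2


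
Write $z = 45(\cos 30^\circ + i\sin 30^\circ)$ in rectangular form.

a = r cos θ = 45 * sqrt(3)/2 = 45*sqrt(3)/2
b = r sin θ = 45 * 1/2 = 45/2
z = 45*sqrt(3)/2 + (45/2)i


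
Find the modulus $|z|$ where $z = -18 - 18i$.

|z| = sqrt(a^2 + b^2) = sqrt((-18)^2 + (-18)^2) = sqrt(648) = sqrt(648)


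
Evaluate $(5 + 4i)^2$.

(a + bi)^2 = a^2 - b^2 + 2abi
= 5^2 - 4^2 + 2*5*4i
= 9 + 40i


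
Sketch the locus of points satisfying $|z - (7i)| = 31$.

|z - z0| = r describes a circle centered at z0 with radius r
Here z0 = 7i and r = 31
Locus: Circle centered at (0, 7) with radius 31


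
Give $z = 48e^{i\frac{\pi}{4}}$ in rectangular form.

a = r cos θ = 48 * sqrt(2)/2 = 24*sqrt(2)
b = r sin θ = 48 * sqrt(2)/2 = 24*sqrt(2)
z = 24*sqrt(2) + 24*sqrt(2)i


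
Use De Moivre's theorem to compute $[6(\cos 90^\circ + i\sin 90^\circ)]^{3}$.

By De Moivre: z^n = r^n(cos(nθ) + i sin(nθ))
= 6^3(cos(3*90°) + i sin(3*90°))
= 216(cos 270° + i sin 270°)
= -216i


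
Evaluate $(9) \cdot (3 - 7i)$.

(a1*a2 - b1*b2) + (a1*b2 + b1*a2)i
= (27 - 0) + (-63 + 0)i
= 27 - 63i


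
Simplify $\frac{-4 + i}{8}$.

Divisor is real, so divide each part by 8:
= -1/2 + (1/8)i


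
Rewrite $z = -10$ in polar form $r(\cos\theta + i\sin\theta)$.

r = |z| = sqrt(a^2 + b^2) = sqrt((-10)^2 + (0)^2) = sqrt(100 + 0) = sqrt(100) = 10
b = 0 and a < 0, so z lies on the negative real axis: θ = 180°
z = 10(cos 180° + i sin 180°)


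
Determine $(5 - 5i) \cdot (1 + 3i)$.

(a1*a2 - b1*b2) + (a1*b2 + b1*a2)i
= (5 - (-15)) + (15 + (-5))i
= 20 + 10i


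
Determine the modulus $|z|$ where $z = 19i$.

|z| = sqrt(a^2 + b^2) = sqrt(0^2 + 19^2) = sqrt(361) = 19


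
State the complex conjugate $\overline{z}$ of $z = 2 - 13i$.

If z = a + bi, then conjugate(z) = a - bi
conjugate(2 - 13i) = 2 + 13i


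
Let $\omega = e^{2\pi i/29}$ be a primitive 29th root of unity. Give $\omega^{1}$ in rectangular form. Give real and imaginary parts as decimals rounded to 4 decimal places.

ω^1 = e^(2πi·1/29) = e^(i·2π/29)
= cos(2π/29) + i sin(2π/29)
= 0.9766 + 0.2150i


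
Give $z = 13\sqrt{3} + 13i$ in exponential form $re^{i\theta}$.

r = |z| = sqrt((13*sqrt(3))^2 + (13)^2) = sqrt(507 + 169) = sqrt(676) = 26
θ = arctan(b/a) = arctan(13/22.5167) (quadrant-adjusted) = 30° = π/6
z = 26e^(i*π/6)


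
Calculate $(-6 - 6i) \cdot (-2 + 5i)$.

(a1*a2 - b1*b2) + (a1*b2 + b1*a2)i
= (12 - (-30)) + (-30 + 12)i
= 42 - 18i


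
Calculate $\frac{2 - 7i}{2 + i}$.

Multiply numerator and denominator by conjugate (2 - i):
= (2 - 7i)(2 - i) / (2^2 + 1^2)
= (-3 - 16i) / 5
= -3/5 - (16/5)i


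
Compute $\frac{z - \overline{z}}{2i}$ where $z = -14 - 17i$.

z - conjugate(z) = 2bi
(z - conjugate(z))/(2i) = 2bi/(2i) = b = -17


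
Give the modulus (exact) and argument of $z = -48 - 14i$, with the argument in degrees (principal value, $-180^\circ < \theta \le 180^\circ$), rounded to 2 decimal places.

|z| = sqrt((-48)^2 + (-14)^2) = 50
arg(z) = arctan(b/a) = arctan(-14/-48) (quadrant-adjusted) = -163.74°


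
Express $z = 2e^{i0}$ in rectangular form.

a = r cos θ = 2 * 1 = 2
b = r sin θ = 2 * 0 = 0
z = 2


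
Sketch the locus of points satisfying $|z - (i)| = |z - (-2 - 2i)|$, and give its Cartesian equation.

|z - z1| = |z - z2| means z is equidistant from z1 and z2,
i.e. the perpendicular bisector of the segment from (0, 1) to (-2, -2) (midpoint (-1, -1/2)).
With z = x + yi, square both sides:
(x - 0)^2 + (y - 1)^2 = (x - (-2))^2 + (y - (-2))^2
The x^2 and y^2 terms cancel: -4x + (-6)y = 8 - 1 = 7
Simplify: 4x + 6y = -7
Locus: Perpendicular bisector of the segment from (0, 1) to (-2, -2): the line 4x + 6y = -7


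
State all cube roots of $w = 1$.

|w| = 1, arg(w) = 0°
Root modulus = 1^(1/3) = 1
Root arguments: θ_k = (0° + 360°k)/3 for k = 0, 1, ..., 2
Roots: 1, -1/2 + (sqrt(3)/2)i, -1/2 - (sqrt(3)/2)i


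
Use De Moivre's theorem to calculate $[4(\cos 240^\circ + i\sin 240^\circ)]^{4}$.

By De Moivre: z^n = r^n(cos(nθ) + i sin(nθ))
= 4^4(cos(4*240°) + i sin(4*240°))
= 256(cos 240° + i sin 240°)
= -128 - 128*sqrt(3)i


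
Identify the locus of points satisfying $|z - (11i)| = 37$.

|z - z0| = r describes a circle centered at z0 with radius r
Here z0 = 11i and r = 37
Locus: Circle centered at (0, 11) with radius 37


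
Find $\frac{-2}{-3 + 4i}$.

Multiply numerator and denominator by conjugate (-3 - 4i):
= (-2)(-3 - 4i) / ((-3)^2 + 4^2)
= (6 + 8i) / 25
= 6/25 + (8/25)i


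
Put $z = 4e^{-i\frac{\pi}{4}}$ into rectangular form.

a = r cos θ = 4 * sqrt(2)/2 = 2*sqrt(2)
b = r sin θ = 4 * -sqrt(2)/2 = -2*sqrt(2)
z = 2*sqrt(2) - 2*sqrt(2)i


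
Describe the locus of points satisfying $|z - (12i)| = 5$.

|z - z0| = r describes a circle centered at z0 with radius r
Here z0 = 12i and r = 5
Locus: Circle centered at (0, 12) with radius 5


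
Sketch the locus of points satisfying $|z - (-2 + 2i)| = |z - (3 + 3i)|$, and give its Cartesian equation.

|z - z1| = |z - z2| means z is equidistant from z1 and z2,
i.e. the perpendicular bisector of the segment from (-2, 2) to (3, 3) (midpoint (1/2, 5/2)).
With z = x + yi, square both sides:
(x - (-2))^2 + (y - 2)^2 = (x - 3)^2 + (y - 3)^2
The x^2 and y^2 terms cancel: 10x + 2y = 18 - 8 = 10
Simplify: 5x + y = 5
Locus: Perpendicular bisector of the segment from (-2, 2) to (3, 3): the line 5x + y = 5


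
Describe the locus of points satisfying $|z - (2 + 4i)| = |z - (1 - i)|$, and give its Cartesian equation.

|z - z1| = |z - z2| means z is equidistant from z1 and z2,
i.e. the perpendicular bisector of the segment from (2, 4) to (1, -1) (midpoint (3/2, 3/2)).
With z = x + yi, square both sides:
(x - 2)^2 + (y - 4)^2 = (x - 1)^2 + (y - (-1))^2
The x^2 and y^2 terms cancel: -2x + (-10)y = 2 - 20 = -18
Simplify: x + 5y = 9
Locus: Perpendicular bisector of the segment from (2, 4) to (1, -1): the line x + 5y = 9


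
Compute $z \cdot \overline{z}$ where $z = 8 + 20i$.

z * conjugate(z) = |z|^2 = a^2 + b^2
= 8^2 + 20^2 = 464


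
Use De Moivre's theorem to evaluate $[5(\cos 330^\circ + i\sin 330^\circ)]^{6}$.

By De Moivre: z^n = r^n(cos(nθ) + i sin(nθ))
= 5^6(cos(6*330°) + i sin(6*330°))
= 15625(cos 180° + i sin 180°)
= -15625


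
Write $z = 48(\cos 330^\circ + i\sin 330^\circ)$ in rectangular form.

a = r cos θ = 48 * sqrt(3)/2 = 24*sqrt(3)
b = r sin θ = 48 * -1/2 = -24
z = 24*sqrt(3) - 24i


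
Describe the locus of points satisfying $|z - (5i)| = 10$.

|z - z0| = r describes a circle centered at z0 with radius r
Here z0 = 5i and r = 10
Locus: Circle centered at (0, 5) with radius 10


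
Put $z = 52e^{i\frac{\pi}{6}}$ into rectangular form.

a = r cos θ = 52 * sqrt(3)/2 = 26*sqrt(3)
b = r sin θ = 52 * 1/2 = 26
z = 26*sqrt(3) + 26i


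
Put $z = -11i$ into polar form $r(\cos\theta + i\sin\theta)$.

r = |z| = sqrt(a^2 + b^2) = sqrt((0)^2 + (-11)^2) = sqrt(0 + 121) = sqrt(121) = 11
a = 0 and b < 0, so z lies on the negative imaginary axis: θ = 270°
z = 11(cos 270° + i sin 270°)


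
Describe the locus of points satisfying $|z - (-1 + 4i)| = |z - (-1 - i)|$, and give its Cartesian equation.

|z - z1| = |z - z2| means z is equidistant from z1 and z2,
i.e. the perpendicular bisector of the segment from (-1, 4) to (-1, -1) (midpoint (-1, 3/2)).
With z = x + yi, square both sides:
(x - (-1))^2 + (y - 4)^2 = (x - (-1))^2 + (y - (-1))^2
The x^2 and y^2 terms cancel: 0x + (-10)y = 2 - 17 = -15
Simplify: y = 3/2
Locus: Perpendicular bisector of the segment from (-1, 4) to (-1, -1): the line y = 3/2


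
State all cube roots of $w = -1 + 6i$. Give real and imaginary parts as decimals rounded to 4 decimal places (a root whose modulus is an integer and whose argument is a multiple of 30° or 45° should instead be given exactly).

|w| = sqrt(37) ≈ 6.082763, arg(w) ≈ 99.462322°
Root modulus = sqrt(37)^(1/3) ≈ 1.825437
Root arguments: θ_k = (arg(w) + 360°k)/3 for k = 0, 1, ..., 2
Compute each root as (root modulus)(cos θ_k + i sin θ_k) using full-precision intermediates, then round to 4 decimal places.
Roots: 1.5283 + 0.9983i, -1.6287 + 0.8244i, 0.1004 - 1.8227i


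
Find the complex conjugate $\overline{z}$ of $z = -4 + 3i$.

If z = a + bi, then conjugate(z) = a - bi
conjugate(-4 + 3i) = -4 - 3i


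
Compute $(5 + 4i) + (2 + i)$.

(5 + 2) + (4 + 1)i = 7 + 5i


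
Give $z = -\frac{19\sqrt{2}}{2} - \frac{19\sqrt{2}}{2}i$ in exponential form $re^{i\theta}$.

r = |z| = sqrt((-19*sqrt(2)/2)^2 + (-19*sqrt(2)/2)^2) = sqrt(361/2 + 361/2) = sqrt(361) = 19
θ = arctan(b/a) = arctan(-13.435/-13.435) (quadrant-adjusted) = -135° = -3π/4
z = 19e^(-i*3π/4)


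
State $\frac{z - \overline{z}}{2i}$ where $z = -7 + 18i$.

z - conjugate(z) = 2bi
(z - conjugate(z))/(2i) = 2bi/(2i) = b = 18


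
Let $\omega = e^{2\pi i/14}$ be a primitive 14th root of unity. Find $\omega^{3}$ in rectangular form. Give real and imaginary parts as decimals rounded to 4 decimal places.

ω^3 = e^(2πi·3/14) = e^(i·3π/7)
= cos(3π/7) + i sin(3π/7)
= 0.2225 + 0.9749i


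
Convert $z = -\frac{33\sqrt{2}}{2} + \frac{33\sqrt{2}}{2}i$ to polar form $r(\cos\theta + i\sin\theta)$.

r = |z| = sqrt(a^2 + b^2) = sqrt((-33*sqrt(2)/2)^2 + (33*sqrt(2)/2)^2) = sqrt(1089/2 + 1089/2) = sqrt(1089) = 33
θ = arctan(b/a) = arctan(23.3345/-23.3345) (quadrant-adjusted) = 135°
z = 33(cos 135° + i sin 135°)


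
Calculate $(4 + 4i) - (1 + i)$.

(4 - 1) + (4 - 1)i = 3 + 3i


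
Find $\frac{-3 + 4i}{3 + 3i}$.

Multiply numerator and denominator by conjugate (3 - 3i):
= (-3 + 4i)(3 - 3i) / (3^2 + 3^2)
= (3 + 21i) / 18
Divide through by 3: (1 + 7i) / 6
= 1/6 + (7/6)i


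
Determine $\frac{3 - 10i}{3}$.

Divisor is real, so divide each part by 3:
= 1 - (10/3)i


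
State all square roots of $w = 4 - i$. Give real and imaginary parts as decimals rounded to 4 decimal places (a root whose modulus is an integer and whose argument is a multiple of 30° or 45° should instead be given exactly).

|w| = sqrt(17) ≈ 4.123106, arg(w) ≈ 345.963757°
Root modulus = sqrt(17)^(1/2) ≈ 2.030543
Root arguments: θ_k = (arg(w) + 360°k)/2 for k = 0, 1, ..., 1
Compute each root as (root modulus)(cos θ_k + i sin θ_k) using full-precision intermediates, then round to 4 decimal places.
Roots: -2.0153 + 0.2481i, 2.0153 - 0.2481i


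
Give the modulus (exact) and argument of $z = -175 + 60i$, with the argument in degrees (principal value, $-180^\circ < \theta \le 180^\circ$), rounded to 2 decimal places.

|z| = sqrt((-175)^2 + 60^2) = 185
arg(z) = arctan(b/a) = arctan(60/-175) (quadrant-adjusted) = 161.08°


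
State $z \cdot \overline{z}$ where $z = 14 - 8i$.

z * conjugate(z) = |z|^2 = a^2 + b^2
= 14^2 + (-8)^2 = 260


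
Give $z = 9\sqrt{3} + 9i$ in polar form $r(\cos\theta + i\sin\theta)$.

r = |z| = sqrt(a^2 + b^2) = sqrt((9*sqrt(3))^2 + (9)^2) = sqrt(243 + 81) = sqrt(324) = 18
θ = arctan(b/a) = arctan(9/15.5885) (quadrant-adjusted) = 30°
z = 18(cos 30° + i sin 30°)


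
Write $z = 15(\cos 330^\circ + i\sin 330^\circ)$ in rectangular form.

a = r cos θ = 15 * sqrt(3)/2 = 15*sqrt(3)/2
b = r sin θ = 15 * -1/2 = -15/2
z = 15*sqrt(3)/2 - (15/2)i


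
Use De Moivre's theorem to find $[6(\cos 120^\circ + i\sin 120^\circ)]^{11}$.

By De Moivre: z^n = r^n(cos(nθ) + i sin(nθ))
= 6^11(cos(11*120°) + i sin(11*120°))
= 362797056(cos 240° + i sin 240°)
= -181398528 - 181398528*sqrt(3)i


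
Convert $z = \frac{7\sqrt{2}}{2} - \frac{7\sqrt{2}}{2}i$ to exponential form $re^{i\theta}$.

r = |z| = sqrt((7*sqrt(2)/2)^2 + (-7*sqrt(2)/2)^2) = sqrt(49/2 + 49/2) = sqrt(49) = 7
θ = arctan(b/a) = arctan(-4.9497/4.9497) (quadrant-adjusted) = -45° = -π/4
z = 7e^(-i*π/4)


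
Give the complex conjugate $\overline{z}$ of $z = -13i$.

If z = a + bi, then conjugate(z) = a - bi
conjugate(-13i) = 13i


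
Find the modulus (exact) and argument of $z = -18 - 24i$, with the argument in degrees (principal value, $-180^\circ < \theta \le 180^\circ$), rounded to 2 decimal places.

|z| = sqrt((-18)^2 + (-24)^2) = 30
arg(z) = arctan(b/a) = arctan(-24/-18) (quadrant-adjusted) = -126.87°


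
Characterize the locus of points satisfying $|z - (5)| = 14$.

|z - z0| = r describes a circle centered at z0 with radius r
Here z0 = 5 and r = 14
Locus: Circle centered at (5, 0) with radius 14


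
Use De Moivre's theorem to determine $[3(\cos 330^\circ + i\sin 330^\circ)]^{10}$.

By De Moivre: z^n = r^n(cos(nθ) + i sin(nθ))
= 3^10(cos(10*330°) + i sin(10*330°))
= 59049(cos 60° + i sin 60°)
= 59049/2 + (59049*sqrt(3)/2)i


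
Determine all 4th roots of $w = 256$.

|w| = 256, arg(w) = 0°
Root modulus = 256^(1/4) = 4
Root arguments: θ_k = (0° + 360°k)/4 for k = 0, 1, ..., 3
Roots: 4, 4i, -4, -4i


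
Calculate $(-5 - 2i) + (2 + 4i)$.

(-5 + 2) + (-2 + 4)i = -3 + 2i


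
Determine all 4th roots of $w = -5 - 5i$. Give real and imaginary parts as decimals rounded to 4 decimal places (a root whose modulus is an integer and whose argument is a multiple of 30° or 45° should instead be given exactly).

|w| = sqrt(50) ≈ 7.071068, arg(w) = 225°
Root modulus = sqrt(50)^(1/4) ≈ 1.630689
Root arguments: θ_k = (225° + 360°k)/4 for k = 0, 1, ..., 3
Compute each root as (root modulus)(cos θ_k + i sin θ_k) using full-precision intermediates, then round to 4 decimal places.
Roots: 0.9060 + 1.3559i, -1.3559 + 0.9060i, -0.9060 - 1.3559i, 1.3559 - 0.9060i


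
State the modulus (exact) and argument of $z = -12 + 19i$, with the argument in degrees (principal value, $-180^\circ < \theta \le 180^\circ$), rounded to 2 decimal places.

|z| = sqrt((-12)^2 + 19^2) = sqrt(505)
arg(z) = arctan(b/a) = arctan(19/-12) (quadrant-adjusted) = 122.28°


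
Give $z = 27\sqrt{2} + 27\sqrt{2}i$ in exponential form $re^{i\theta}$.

r = |z| = sqrt((27*sqrt(2))^2 + (27*sqrt(2))^2) = sqrt(1458 + 1458) = sqrt(2916) = 54
θ = arctan(b/a) = arctan(38.1838/38.1838) (quadrant-adjusted) = 45° = π/4
z = 54e^(i*π/4)


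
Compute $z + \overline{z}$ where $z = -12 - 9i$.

z + conjugate(z) = (a + bi) + (a - bi) = 2a
= 2 * (-12) = -24


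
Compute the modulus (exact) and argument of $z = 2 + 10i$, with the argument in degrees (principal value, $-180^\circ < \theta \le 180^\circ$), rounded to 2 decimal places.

|z| = sqrt(2^2 + 10^2) = sqrt(104)
arg(z) = arctan(b/a) = arctan(10/2) (quadrant-adjusted) = 78.69°


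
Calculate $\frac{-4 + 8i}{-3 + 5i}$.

Multiply numerator and denominator by conjugate (-3 - 5i):
= (-4 + 8i)(-3 - 5i) / ((-3)^2 + 5^2)
= (52 - 4i) / 34
Divide through by 2: (26 - 2i) / 17
= 26/17 - (2/17)i


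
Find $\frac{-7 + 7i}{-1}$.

Divisor is real, so divide each part by -1:
= 7 - 7i


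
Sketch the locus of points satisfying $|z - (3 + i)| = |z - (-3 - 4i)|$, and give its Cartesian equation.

|z - z1| = |z - z2| means z is equidistant from z1 and z2,
i.e. the perpendicular bisector of the segment from (3, 1) to (-3, -4) (midpoint (0, -3/2)).
With z = x + yi, square both sides:
(x - 3)^2 + (y - 1)^2 = (x - (-3))^2 + (y - (-4))^2
The x^2 and y^2 terms cancel: -12x + (-10)y = 25 - 10 = 15
Simplify: 12x + 10y = -15
Locus: Perpendicular bisector of the segment from (3, 1) to (-3, -4): the line 12x + 10y = -15


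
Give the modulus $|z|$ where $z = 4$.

|z| = sqrt(a^2 + b^2) = sqrt(4^2 + 0^2) = sqrt(16) = 4


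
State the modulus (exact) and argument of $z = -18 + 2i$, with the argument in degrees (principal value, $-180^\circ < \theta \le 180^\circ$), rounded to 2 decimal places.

|z| = sqrt((-18)^2 + 2^2) = sqrt(328)
arg(z) = arctan(b/a) = arctan(2/-18) (quadrant-adjusted) = 173.66°


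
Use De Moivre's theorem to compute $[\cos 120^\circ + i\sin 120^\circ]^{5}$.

By De Moivre: z^n = r^n(cos(nθ) + i sin(nθ))
= 1^5(cos(5*120°) + i sin(5*120°))
= 1(cos 240° + i sin 240°)
= -1/2 - (sqrt(3)/2)i


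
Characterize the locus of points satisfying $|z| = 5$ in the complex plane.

|z| = 5 means sqrt(x^2 + y^2) = 5
This is a circle of radius 5 centered at the origin


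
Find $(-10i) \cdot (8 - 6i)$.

(a1*a2 - b1*b2) + (a1*b2 + b1*a2)i
= (0 - 60) + (0 + (-80))i
= -60 - 80i


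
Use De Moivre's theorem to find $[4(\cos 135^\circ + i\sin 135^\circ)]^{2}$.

By De Moivre: z^n = r^n(cos(nθ) + i sin(nθ))
= 4^2(cos(2*135°) + i sin(2*135°))
= 16(cos 270° + i sin 270°)
= -16i


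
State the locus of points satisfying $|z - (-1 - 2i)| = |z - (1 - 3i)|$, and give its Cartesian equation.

|z - z1| = |z - z2| means z is equidistant from z1 and z2,
i.e. the perpendicular bisector of the segment from (-1, -2) to (1, -3) (midpoint (0, -5/2)).
With z = x + yi, square both sides:
(x - (-1))^2 + (y - (-2))^2 = (x - 1)^2 + (y - (-3))^2
The x^2 and y^2 terms cancel: 4x + (-2)y = 10 - 5 = 5
Simplify: 4x - 2y = 5
Locus: Perpendicular bisector of the segment from (-1, -2) to (1, -3): the line 4x - 2y = 5


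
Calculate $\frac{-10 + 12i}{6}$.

Divisor is real, so divide each part by 6:
= -5/3 + 2i


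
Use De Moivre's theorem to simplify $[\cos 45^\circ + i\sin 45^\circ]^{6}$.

By De Moivre: z^n = r^n(cos(nθ) + i sin(nθ))
= 1^6(cos(6*45°) + i sin(6*45°))
= 1(cos 270° + i sin 270°)
= -i


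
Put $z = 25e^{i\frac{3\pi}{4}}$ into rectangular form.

a = r cos θ = 25 * -sqrt(2)/2 = -25*sqrt(2)/2
b = r sin θ = 25 * sqrt(2)/2 = 25*sqrt(2)/2
z = -25*sqrt(2)/2 + (25*sqrt(2)/2)i


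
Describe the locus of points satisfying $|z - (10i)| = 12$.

|z - z0| = r describes a circle centered at z0 with radius r
Here z0 = 10i and r = 12
Locus: Circle centered at (0, 10) with radius 12


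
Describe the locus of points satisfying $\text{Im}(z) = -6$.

Im(z) = y where z = x + yi; the equation y = -6 is satisfied by all points with that y-coordinate
Locus: Horizontal line y = -6


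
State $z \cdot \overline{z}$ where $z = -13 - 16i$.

z * conjugate(z) = |z|^2 = a^2 + b^2
= (-13)^2 + (-16)^2 = 425


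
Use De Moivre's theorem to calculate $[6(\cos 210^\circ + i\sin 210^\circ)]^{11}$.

By De Moivre: z^n = r^n(cos(nθ) + i sin(nθ))
= 6^11(cos(11*210°) + i sin(11*210°))
= 362797056(cos 150° + i sin 150°)
= -181398528*sqrt(3) + 181398528i


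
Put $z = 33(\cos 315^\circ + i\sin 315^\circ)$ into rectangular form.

a = r cos θ = 33 * sqrt(2)/2 = 33*sqrt(2)/2
b = r sin θ = 33 * -sqrt(2)/2 = -33*sqrt(2)/2
z = 33*sqrt(2)/2 - (33*sqrt(2)/2)i


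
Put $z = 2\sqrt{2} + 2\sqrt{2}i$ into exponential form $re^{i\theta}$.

r = |z| = sqrt((2*sqrt(2))^2 + (2*sqrt(2))^2) = sqrt(8 + 8) = sqrt(16) = 4
θ = arctan(b/a) = arctan(2.8284/2.8284) (quadrant-adjusted) = 45° = π/4
z = 4e^(i*π/4)


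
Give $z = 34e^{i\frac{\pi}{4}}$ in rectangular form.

a = r cos θ = 34 * sqrt(2)/2 = 17*sqrt(2)
b = r sin θ = 34 * sqrt(2)/2 = 17*sqrt(2)
z = 17*sqrt(2) + 17*sqrt(2)i


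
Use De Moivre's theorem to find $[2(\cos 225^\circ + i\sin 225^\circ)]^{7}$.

By De Moivre: z^n = r^n(cos(nθ) + i sin(nθ))
= 2^7(cos(7*225°) + i sin(7*225°))
= 128(cos 135° + i sin 135°)
= -64*sqrt(2) + 64*sqrt(2)i


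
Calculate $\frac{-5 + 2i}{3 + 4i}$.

Multiply numerator and denominator by conjugate (3 - 4i):
= (-5 + 2i)(3 - 4i) / (3^2 + 4^2)
= (-7 + 26i) / 25
= -7/25 + (26/25)i


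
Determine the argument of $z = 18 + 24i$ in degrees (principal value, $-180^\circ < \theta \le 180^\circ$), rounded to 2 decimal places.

θ = arctan(b/a) = arctan(24/18) (quadrant-adjusted) = 53.13°


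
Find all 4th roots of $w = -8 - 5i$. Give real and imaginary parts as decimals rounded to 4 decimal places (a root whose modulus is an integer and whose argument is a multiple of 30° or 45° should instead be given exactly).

|w| = sqrt(89) ≈ 9.433981, arg(w) ≈ 212.005383°
Root modulus = sqrt(89)^(1/4) ≈ 1.752563
Root arguments: θ_k = (arg(w) + 360°k)/4 for k = 0, 1, ..., 3
Compute each root as (root modulus)(cos θ_k + i sin θ_k) using full-precision intermediates, then round to 4 decimal places.
Roots: 1.0547 + 1.3997i, -1.3997 + 1.0547i, -1.0547 - 1.3997i, 1.3997 - 1.0547i


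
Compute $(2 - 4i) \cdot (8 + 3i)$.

(a1*a2 - b1*b2) + (a1*b2 + b1*a2)i
= (16 - (-12)) + (6 + (-32))i
= 28 - 26i


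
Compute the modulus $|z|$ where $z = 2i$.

|z| = sqrt(a^2 + b^2) = sqrt(0^2 + 2^2) = sqrt(4) = 2


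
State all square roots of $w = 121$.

|w| = 121, arg(w) = 0°
Root modulus = 121^(1/2) = 11
Root arguments: θ_k = (0° + 360°k)/2 for k = 0, 1, ..., 1
Roots: 11, -11


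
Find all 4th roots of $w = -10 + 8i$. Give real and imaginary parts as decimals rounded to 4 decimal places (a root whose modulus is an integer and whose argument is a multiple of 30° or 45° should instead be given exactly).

|w| = sqrt(164) ≈ 12.806248, arg(w) ≈ 141.340192°
Root modulus = sqrt(164)^(1/4) ≈ 1.891714
Root arguments: θ_k = (arg(w) + 360°k)/4 for k = 0, 1, ..., 3
Compute each root as (root modulus)(cos θ_k + i sin θ_k) using full-precision intermediates, then round to 4 decimal places.
Roots: 1.5432 + 1.0941i, -1.0941 + 1.5432i, -1.5432 - 1.0941i, 1.0941 - 1.5432i


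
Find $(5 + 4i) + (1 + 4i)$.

(5 + 1) + (4 + 4)i = 6 + 8i
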